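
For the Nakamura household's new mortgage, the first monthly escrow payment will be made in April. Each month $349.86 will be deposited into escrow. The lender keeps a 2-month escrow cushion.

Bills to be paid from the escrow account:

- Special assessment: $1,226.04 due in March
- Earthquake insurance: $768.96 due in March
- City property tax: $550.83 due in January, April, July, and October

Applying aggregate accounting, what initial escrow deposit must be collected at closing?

$900.69

Cushion = 2 × $349.86 = $699.72
Trial balance (start $0, +$349.86 each month, − disbursements):
  Apr: +$349.86 − $550.83 → -$200.97
  May: +$349.86 → $148.89
  Jun: +$349.86 → $498.75
  Jul: +$349.86 − $550.83 → $297.78
  Aug: +$349.86 → $647.64
  Sep: +$349.86 → $997.50
  Oct: +$349.86 − $550.83 → $796.53
  Nov: +$349.86 → $1,146.39
  Dec: +$349.86 → $1,496.25
  Jan: +$349.86 − $550.83 → $1,295.28
  Feb: +$349.86 → $1,645.14
  Mar: +$349.86 − $1,995.00 → $0.00
Lowest trial balance = -$200.97 (Apr)
Initial deposit = cushion − low point = $699.72 − (-$200.97) = $900.69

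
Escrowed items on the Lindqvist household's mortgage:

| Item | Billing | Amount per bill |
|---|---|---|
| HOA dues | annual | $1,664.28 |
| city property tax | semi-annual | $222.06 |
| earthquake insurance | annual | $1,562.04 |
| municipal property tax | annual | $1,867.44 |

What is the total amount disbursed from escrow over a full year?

$5,537.88

HOA dues = $1,664.28 annually
City property tax = $222.06 × 2 = $444.12 annually
Earthquake insurance = $1,562.04 annually
Municipal property tax = $1,867.44 annually
Total annual escrow = $1,664.28 + $444.12 + $1,562.04 + $1,867.44 = $5,537.88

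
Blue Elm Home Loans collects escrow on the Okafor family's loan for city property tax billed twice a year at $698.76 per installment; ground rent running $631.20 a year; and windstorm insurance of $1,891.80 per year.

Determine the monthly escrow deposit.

City property tax = $698.76 × 2 = $1,397.52
Ground rent = $631.20
Windstorm insurance = $1,891.80
Total annual escrow = $1,397.52 + $631.20 + $1,891.80 = $3,920.52
Monthly = $3,920.52 / 12 = $326.71

$326.71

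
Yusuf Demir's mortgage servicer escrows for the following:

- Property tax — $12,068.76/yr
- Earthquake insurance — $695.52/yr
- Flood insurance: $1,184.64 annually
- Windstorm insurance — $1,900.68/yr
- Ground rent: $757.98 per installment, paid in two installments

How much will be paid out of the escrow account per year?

Property tax = $12,068.76
Earthquake insurance = $695.52
Flood insurance = $1,184.64
Windstorm insurance = $1,900.68
Ground rent = $757.98 × 2 = $1,515.96
Combined annual = $12,068.76 + $695.52 + $1,184.64 + $1,900.68 + $1,515.96 = $17,365.56

$17,365.56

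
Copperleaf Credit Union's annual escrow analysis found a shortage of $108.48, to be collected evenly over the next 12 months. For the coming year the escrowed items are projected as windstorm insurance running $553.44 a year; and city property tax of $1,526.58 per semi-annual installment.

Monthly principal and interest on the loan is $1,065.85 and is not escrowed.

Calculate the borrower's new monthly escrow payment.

Windstorm insurance — $553.44
City property tax — $1,526.58 × 2 = $3,053.16
Total annual escrow = $553.44 + $3,053.16 = $3,606.60
Monthly = $3,606.60 ÷ 12 = $300.55
Monthly shortage recovery: $108.48 ÷ 12 = $9.04
New monthly escrow = $300.55 + $9.04 = $309.59

$309.59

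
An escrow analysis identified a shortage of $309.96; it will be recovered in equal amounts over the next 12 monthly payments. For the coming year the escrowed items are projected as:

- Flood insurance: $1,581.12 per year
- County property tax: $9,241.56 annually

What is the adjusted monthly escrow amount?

Flood insurance = $1,581.12/yr
County property tax = $9,241.56/yr
Total per year = $1,581.12 + $9,241.56 = $10,822.68
Per month = $10,822.68 ÷ 12 = $901.89
Shortage spread = $309.96 ÷ 12 = $25.83/mo
Adjusted monthly = $901.89 + $25.83 = $927.72

$927.72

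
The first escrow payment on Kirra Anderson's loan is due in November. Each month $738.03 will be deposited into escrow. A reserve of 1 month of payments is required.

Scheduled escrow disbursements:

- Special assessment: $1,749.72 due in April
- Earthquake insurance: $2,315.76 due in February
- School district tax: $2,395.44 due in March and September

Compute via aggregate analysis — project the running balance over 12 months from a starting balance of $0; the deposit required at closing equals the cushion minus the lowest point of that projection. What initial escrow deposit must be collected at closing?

$2,770.77

Cushion = 1 × $738.03 = $738.03
Trial balance (start $0, +$738.03 each month, − disbursements):
  Nov: +$738.03 → $738.03
  Dec: +$738.03 → $1,476.06
  Jan: +$738.03 → $2,214.09
  Feb: +$738.03 − $2,315.76 → $636.36
  Mar: +$738.03 − $2,395.44 → -$1,021.05
  Apr: +$738.03 − $1,749.72 → -$2,032.74
  May: +$738.03 → -$1,294.71
  Jun: +$738.03 → -$556.68
  Jul: +$738.03 → $181.35
  Aug: +$738.03 → $919.38
  Sep: +$738.03 − $2,395.44 → -$738.03
  Oct: +$738.03 → $0.00
Lowest trial balance = -$2,032.74 (Apr)
Initial deposit = cushion − low point = $738.03 − (-$2,032.74) = $2,770.77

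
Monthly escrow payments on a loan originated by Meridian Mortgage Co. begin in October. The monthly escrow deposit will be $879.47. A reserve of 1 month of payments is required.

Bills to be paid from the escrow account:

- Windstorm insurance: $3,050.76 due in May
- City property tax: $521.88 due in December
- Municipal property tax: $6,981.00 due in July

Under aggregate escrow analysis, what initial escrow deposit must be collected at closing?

$2,638.41

Cushion = 1 × $879.47 = $879.47
Trial balance (start $0, +$879.47 each month, − disbursements):
  Oct: +$879.47 → $879.47
  Nov: +$879.47 → $1,758.94
  Dec: +$879.47 − $521.88 → $2,116.53
  Jan: +$879.47 → $2,996.00
  Feb: +$879.47 → $3,875.47
  Mar: +$879.47 → $4,754.94
  Apr: +$879.47 → $5,634.41
  May: +$879.47 − $3,050.76 → $3,463.12
  Jun: +$879.47 → $4,342.59
  Jul: +$879.47 − $6,981.00 → -$1,758.94
  Aug: +$879.47 → -$879.47
  Sep: +$879.47 → $0.00
Lowest trial balance = -$1,758.94 (Jul)
Initial deposit = cushion − low point = $879.47 − (-$1,758.94) = $2,638.41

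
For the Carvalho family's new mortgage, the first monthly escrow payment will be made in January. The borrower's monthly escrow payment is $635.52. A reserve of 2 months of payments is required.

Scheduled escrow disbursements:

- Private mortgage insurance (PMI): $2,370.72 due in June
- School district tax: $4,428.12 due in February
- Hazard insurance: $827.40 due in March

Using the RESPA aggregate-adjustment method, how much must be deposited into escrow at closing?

Cushion = 2 × $635.52 = $1,271.04
Trial balance (start $0, +$635.52 each month, − disbursements):
  Jan: +$635.52 → $635.52
  Feb: +$635.52 − $4,428.12 → -$3,157.08
  Mar: +$635.52 − $827.40 → -$3,348.96
  Apr: +$635.52 → -$2,713.44
  May: +$635.52 → -$2,077.92
  Jun: +$635.52 − $2,370.72 → -$3,813.12
  Jul: +$635.52 → -$3,177.60
  Aug: +$635.52 → -$2,542.08
  Sep: +$635.52 → -$1,906.56
  Oct: +$635.52 → -$1,271.04
  Nov: +$635.52 → -$635.52
  Dec: +$635.52 → $0.00
Lowest trial balance = -$3,813.12 (Jun)
Initial deposit = cushion − low point = $1,271.04 − (-$3,813.12) = $5,084.16

$5,084.16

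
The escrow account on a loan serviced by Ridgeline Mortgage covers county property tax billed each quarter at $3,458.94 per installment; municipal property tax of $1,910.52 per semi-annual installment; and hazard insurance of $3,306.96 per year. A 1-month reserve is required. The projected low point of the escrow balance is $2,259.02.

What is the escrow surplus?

County property tax — $3,458.94 × 4 = $13,835.76 annually
Municipal property tax — $1,910.52 × 2 = $3,821.04 annually
Hazard insurance — $3,306.96 annually
Total annual escrow = $13,835.76 + $3,821.04 + $3,306.96 = $20,963.76
Base monthly escrow = $20,963.76 ÷ 12 = $1,746.98
Required cushion = 1 × $1,746.98 = $1,746.98
Surplus = $2,259.02 − $1,746.98 = $512.04

$512.04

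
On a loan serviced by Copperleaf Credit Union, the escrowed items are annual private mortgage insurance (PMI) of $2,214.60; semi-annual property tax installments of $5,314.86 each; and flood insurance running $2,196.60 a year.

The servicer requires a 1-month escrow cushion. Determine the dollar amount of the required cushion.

Private mortgage insurance (PMI) — $2,214.60/yr
Property tax — $5,314.86 × 2 = $10,629.72/yr
Flood insurance — $2,196.60/yr
Total annual escrow = $2,214.60 + $10,629.72 + $2,196.60 = $15,040.92
Base monthly escrow = $15,040.92 ÷ 12 = $1,253.41
Required cushion = 1 × $1,253.41 = $1,253.41

$1,253.41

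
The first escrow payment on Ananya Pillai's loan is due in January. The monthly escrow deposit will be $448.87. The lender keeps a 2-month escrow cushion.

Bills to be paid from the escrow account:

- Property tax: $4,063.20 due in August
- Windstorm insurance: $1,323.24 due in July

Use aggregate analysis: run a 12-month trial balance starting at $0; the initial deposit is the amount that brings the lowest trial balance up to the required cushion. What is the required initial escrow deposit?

Cushion = 2 × $448.87 = $897.74
Trial balance (start $0, +$448.87 each month, − disbursements):
  Jan: +$448.87 → $448.87
  Feb: +$448.87 → $897.74
  Mar: +$448.87 → $1,346.61
  Apr: +$448.87 → $1,795.48
  May: +$448.87 → $2,244.35
  Jun: +$448.87 → $2,693.22
  Jul: +$448.87 − $1,323.24 → $1,818.85
  Aug: +$448.87 − $4,063.20 → -$1,795.48
  Sep: +$448.87 → -$1,346.61
  Oct: +$448.87 → -$897.74
  Nov: +$448.87 → -$448.87
  Dec: +$448.87 → $0.00
Lowest trial balance = -$1,795.48 (Aug)
Initial deposit = cushion − low point = $897.74 − (-$1,795.48) = $2,693.22

$2,693.22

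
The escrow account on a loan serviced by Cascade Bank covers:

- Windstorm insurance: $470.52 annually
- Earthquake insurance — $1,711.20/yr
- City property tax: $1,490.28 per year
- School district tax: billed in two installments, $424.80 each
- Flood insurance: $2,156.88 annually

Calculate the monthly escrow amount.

$556.54

Windstorm insurance = $470.52 per year
Earthquake insurance = $1,711.20 per year
City property tax = $1,490.28 per year
School district tax = $424.80 × 2 = $849.60 per year
Flood insurance = $2,156.88 per year
Yearly total = $6,678.48
Monthly = $6,678.48 ÷ 12 = $556.54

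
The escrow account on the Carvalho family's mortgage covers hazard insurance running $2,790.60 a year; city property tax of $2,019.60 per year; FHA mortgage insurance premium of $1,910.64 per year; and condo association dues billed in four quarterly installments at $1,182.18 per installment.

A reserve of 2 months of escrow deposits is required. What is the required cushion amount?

Hazard insurance: $2,790.60/yr
City property tax: $2,019.60/yr
FHA mortgage insurance premium: $1,910.64/yr
Condo association dues: $1,182.18 × 4 = $4,728.72/yr
Total annual escrow = $2,790.60 + $2,019.60 + $1,910.64 + $4,728.72 = $11,449.56
Monthly = $11,449.56 / 12 = $954.13
Reserve = 2 × $954.13 = $1,908.26

$1,908.26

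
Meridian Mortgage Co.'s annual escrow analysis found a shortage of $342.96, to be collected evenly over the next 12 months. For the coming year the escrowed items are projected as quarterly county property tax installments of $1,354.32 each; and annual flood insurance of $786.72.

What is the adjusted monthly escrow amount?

County property tax: $1,354.32 × 4 = $5,417.28 annually
Flood insurance: $786.72 annually
Yearly total = $5,417.28 + $786.72 = $6,204.00
Monthly = $6,204.00 / 12 = $517.00
Shortage spread = $342.96 ÷ 12 = $28.58/mo
Adjusted monthly = $517.00 + $28.58 = $545.58

$545.58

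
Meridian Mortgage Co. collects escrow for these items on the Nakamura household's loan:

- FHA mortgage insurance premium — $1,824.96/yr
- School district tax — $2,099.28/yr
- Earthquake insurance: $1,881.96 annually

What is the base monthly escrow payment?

$483.85

FHA mortgage insurance premium — $1,824.96/yr
School district tax — $2,099.28/yr
Earthquake insurance — $1,881.96/yr
Total per year = $5,806.20
Base monthly escrow = $5,806.20 ÷ 12 = $483.85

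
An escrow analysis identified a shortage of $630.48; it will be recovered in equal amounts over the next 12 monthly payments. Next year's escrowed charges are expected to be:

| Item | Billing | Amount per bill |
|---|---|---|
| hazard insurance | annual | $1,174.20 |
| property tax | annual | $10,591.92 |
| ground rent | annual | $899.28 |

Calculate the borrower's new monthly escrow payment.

Hazard insurance — $1,174.20 annually
Property tax — $10,591.92 annually
Ground rent — $899.28 annually
Total per year = $1,174.20 + $10,591.92 + $899.28 = $12,665.40
Monthly = $12,665.40 ÷ 12 = $1,055.45
Monthly shortage recovery: $630.48 ÷ 12 = $52.54
New monthly escrow = $1,055.45 + $52.54 = $1,107.99

$1,107.99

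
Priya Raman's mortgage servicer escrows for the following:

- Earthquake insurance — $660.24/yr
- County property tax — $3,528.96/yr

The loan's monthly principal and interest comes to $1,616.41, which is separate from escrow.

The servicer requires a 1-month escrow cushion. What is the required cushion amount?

$349.10

Earthquake insurance — $660.24/yr
County property tax — $3,528.96/yr
Annual escrow total = $4,189.20
Monthly = $4,189.20 / 12 = $349.10
Required cushion = 1 × $349.10 = $349.10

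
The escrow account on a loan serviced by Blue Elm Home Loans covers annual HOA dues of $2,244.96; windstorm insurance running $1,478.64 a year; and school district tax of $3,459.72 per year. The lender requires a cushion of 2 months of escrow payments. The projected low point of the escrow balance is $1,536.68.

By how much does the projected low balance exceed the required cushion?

HOA dues = $2,244.96 per year
Windstorm insurance = $1,478.64 per year
School district tax = $3,459.72 per year
Yearly total = $2,244.96 + $1,478.64 + $3,459.72 = $7,183.32
Per month = $7,183.32 ÷ 12 = $598.61
Required reserve = 2 × $598.61 = $1,197.22
Excess over cushion: $1,536.68 − $1,197.22 = $339.46

$339.46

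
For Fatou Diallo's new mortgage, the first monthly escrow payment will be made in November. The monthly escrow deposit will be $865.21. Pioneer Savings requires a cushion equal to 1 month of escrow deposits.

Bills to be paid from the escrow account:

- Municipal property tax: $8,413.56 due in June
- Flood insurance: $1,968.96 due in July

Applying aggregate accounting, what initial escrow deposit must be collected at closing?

$3,460.84

Cushion = 1 × $865.21 = $865.21
Trial balance (start $0, +$865.21 each month, − disbursements):
  Nov: +$865.21 → $865.21
  Dec: +$865.21 → $1,730.42
  Jan: +$865.21 → $2,595.63
  Feb: +$865.21 → $3,460.84
  Mar: +$865.21 → $4,326.05
  Apr: +$865.21 → $5,191.26
  May: +$865.21 → $6,056.47
  Jun: +$865.21 − $8,413.56 → -$1,491.88
  Jul: +$865.21 − $1,968.96 → -$2,595.63
  Aug: +$865.21 → -$1,730.42
  Sep: +$865.21 → -$865.21
  Oct: +$865.21 → $0.00
Lowest trial balance = -$2,595.63 (Jul)
Initial deposit = cushion − low point = $865.21 − (-$2,595.63) = $3,460.84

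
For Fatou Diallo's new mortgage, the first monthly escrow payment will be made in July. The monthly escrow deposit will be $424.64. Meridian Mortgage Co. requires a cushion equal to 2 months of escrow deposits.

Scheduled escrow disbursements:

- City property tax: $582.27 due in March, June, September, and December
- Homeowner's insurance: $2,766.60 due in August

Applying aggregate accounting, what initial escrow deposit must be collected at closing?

$2,924.23

Cushion = 2 × $424.64 = $849.28
Trial balance (start $0, +$424.64 each month, − disbursements):
  Jul: +$424.64 → $424.64
  Aug: +$424.64 − $2,766.60 → -$1,917.32
  Sep: +$424.64 − $582.27 → -$2,074.95
  Oct: +$424.64 → -$1,650.31
  Nov: +$424.64 → -$1,225.67
  Dec: +$424.64 − $582.27 → -$1,383.30
  Jan: +$424.64 → -$958.66
  Feb: +$424.64 → -$534.02
  Mar: +$424.64 − $582.27 → -$691.65
  Apr: +$424.64 → -$267.01
  May: +$424.64 → $157.63
  Jun: +$424.64 − $582.27 → $0.00
Lowest trial balance = -$2,074.95 (Sep)
Initial deposit = cushion − low point = $849.28 − (-$2,074.95) = $2,924.23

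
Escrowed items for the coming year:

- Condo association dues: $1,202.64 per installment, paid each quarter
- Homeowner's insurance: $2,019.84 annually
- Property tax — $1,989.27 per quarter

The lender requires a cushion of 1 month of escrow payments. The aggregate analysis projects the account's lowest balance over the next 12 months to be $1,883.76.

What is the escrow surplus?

Condo association dues = $1,202.64 × 4 = $4,810.56
Homeowner's insurance = $2,019.84
Property tax = $1,989.27 × 4 = $7,957.08
Annual escrow total = $14,787.48
Per month = $14,787.48 ÷ 12 = $1,232.29
Cushion = 1 × $1,232.29 = $1,232.29
Excess over cushion: $1,883.76 − $1,232.29 = $651.47

$651.47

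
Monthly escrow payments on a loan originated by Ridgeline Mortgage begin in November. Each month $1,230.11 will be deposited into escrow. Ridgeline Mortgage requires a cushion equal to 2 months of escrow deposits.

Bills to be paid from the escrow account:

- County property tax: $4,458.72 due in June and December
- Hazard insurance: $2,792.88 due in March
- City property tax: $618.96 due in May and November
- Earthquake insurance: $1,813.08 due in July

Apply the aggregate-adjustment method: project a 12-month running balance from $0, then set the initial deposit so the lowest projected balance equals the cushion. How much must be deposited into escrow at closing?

Cushion = 2 × $1,230.11 = $2,460.22
Trial balance (start $0, +$1,230.11 each month, − disbursements):
  Nov: +$1,230.11 − $618.96 → $611.15
  Dec: +$1,230.11 − $4,458.72 → -$2,617.46
  Jan: +$1,230.11 → -$1,387.35
  Feb: +$1,230.11 → -$157.24
  Mar: +$1,230.11 − $2,792.88 → -$1,720.01
  Apr: +$1,230.11 → -$489.90
  May: +$1,230.11 − $618.96 → $121.25
  Jun: +$1,230.11 − $4,458.72 → -$3,107.36
  Jul: +$1,230.11 − $1,813.08 → -$3,690.33
  Aug: +$1,230.11 → -$2,460.22
  Sep: +$1,230.11 → -$1,230.11
  Oct: +$1,230.11 → $0.00
Lowest trial balance = -$3,690.33 (Jul)
Initial deposit = cushion − low point = $2,460.22 − (-$3,690.33) = $6,150.55

$6,150.55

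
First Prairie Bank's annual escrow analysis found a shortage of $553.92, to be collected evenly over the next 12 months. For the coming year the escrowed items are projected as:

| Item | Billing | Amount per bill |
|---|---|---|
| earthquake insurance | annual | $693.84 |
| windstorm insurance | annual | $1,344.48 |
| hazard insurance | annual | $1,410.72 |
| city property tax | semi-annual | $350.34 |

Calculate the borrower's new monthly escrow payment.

$391.97

Earthquake insurance: $693.84
Windstorm insurance: $1,344.48
Hazard insurance: $1,410.72
City property tax: $350.34 × 2 = $700.68
Yearly total = $4,149.72
Monthly = $4,149.72 ÷ 12 = $345.81
Shortage spread = $553.92 ÷ 12 = $46.16/mo
Adjusted monthly = $345.81 + $46.16 = $391.97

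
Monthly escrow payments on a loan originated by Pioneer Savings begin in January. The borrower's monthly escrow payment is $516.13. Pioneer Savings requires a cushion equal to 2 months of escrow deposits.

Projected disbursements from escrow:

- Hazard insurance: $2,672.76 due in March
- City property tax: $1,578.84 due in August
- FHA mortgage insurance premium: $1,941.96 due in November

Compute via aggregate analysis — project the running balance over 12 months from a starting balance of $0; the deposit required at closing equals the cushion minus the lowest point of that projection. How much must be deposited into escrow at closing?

$2,156.63

Cushion = 2 × $516.13 = $1,032.26
Trial balance (start $0, +$516.13 each month, − disbursements):
  Jan: +$516.13 → $516.13
  Feb: +$516.13 → $1,032.26
  Mar: +$516.13 − $2,672.76 → -$1,124.37
  Apr: +$516.13 → -$608.24
  May: +$516.13 → -$92.11
  Jun: +$516.13 → $424.02
  Jul: +$516.13 → $940.15
  Aug: +$516.13 − $1,578.84 → -$122.56
  Sep: +$516.13 → $393.57
  Oct: +$516.13 → $909.70
  Nov: +$516.13 − $1,941.96 → -$516.13
  Dec: +$516.13 → $0.00
Lowest trial balance = -$1,124.37 (Mar)
Initial deposit = cushion − low point = $1,032.26 − (-$1,124.37) = $2,156.63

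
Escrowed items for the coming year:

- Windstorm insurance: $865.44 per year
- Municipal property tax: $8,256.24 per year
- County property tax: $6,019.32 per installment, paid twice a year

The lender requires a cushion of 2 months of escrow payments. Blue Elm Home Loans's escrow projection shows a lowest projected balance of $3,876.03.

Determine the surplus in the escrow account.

$349.31

Windstorm insurance = $865.44 per year
Municipal property tax = $8,256.24 per year
County property tax = $6,019.32 × 2 = $12,038.64 per year
Combined annual = $21,160.32
Per month = $21,160.32 / 12 = $1,763.36
Cushion = 2 × $1,763.36 = $3,526.72
Excess over cushion: $3,876.03 − $3,526.72 = $349.31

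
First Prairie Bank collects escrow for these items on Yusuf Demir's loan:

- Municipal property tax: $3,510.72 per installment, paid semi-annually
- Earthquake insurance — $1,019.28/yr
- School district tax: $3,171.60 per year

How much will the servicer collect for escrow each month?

$934.36

Municipal property tax — $3,510.72 × 2 = $7,021.44/yr
Earthquake insurance — $1,019.28/yr
School district tax — $3,171.60/yr
Annual escrow total = $11,212.32
Per month = $11,212.32 / 12 = $934.36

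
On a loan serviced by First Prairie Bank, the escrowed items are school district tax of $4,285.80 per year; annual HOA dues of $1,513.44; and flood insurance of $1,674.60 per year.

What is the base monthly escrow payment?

$622.82

School district tax = $4,285.80
HOA dues = $1,513.44
Flood insurance = $1,674.60
Combined annual = $7,473.84
Monthly = $7,473.84 / 12 = $622.82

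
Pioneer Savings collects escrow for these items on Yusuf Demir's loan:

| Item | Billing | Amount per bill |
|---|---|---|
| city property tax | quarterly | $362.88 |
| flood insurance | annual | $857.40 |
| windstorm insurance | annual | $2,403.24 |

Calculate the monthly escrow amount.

$392.68

City property tax — $362.88 × 4 = $1,451.52 per year
Flood insurance — $857.40 per year
Windstorm insurance — $2,403.24 per year
Combined annual = $1,451.52 + $857.40 + $2,403.24 = $4,712.16
Per month = $4,712.16 ÷ 12 = $392.68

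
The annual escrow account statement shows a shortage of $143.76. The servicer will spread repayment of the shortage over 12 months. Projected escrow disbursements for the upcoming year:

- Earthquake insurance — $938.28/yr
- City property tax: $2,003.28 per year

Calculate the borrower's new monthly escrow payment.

$257.11

Earthquake insurance = $938.28 per year
City property tax = $2,003.28 per year
Combined annual = $938.28 + $2,003.28 = $2,941.56
Base monthly escrow = $2,941.56 ÷ 12 = $245.13
Monthly shortage recovery: $143.76 / 12 = $11.98
New monthly escrow = $245.13 + $11.98 = $257.11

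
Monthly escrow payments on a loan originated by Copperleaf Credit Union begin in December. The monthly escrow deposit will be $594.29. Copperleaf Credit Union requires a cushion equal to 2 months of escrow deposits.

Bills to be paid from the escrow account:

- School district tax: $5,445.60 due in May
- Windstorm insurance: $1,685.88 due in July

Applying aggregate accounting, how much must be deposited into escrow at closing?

Cushion = 2 × $594.29 = $1,188.58
Trial balance (start $0, +$594.29 each month, − disbursements):
  Dec: +$594.29 → $594.29
  Jan: +$594.29 → $1,188.58
  Feb: +$594.29 → $1,782.87
  Mar: +$594.29 → $2,377.16
  Apr: +$594.29 → $2,971.45
  May: +$594.29 − $5,445.60 → -$1,879.86
  Jun: +$594.29 → -$1,285.57
  Jul: +$594.29 − $1,685.88 → -$2,377.16
  Aug: +$594.29 → -$1,782.87
  Sep: +$594.29 → -$1,188.58
  Oct: +$594.29 → -$594.29
  Nov: +$594.29 → $0.00
Lowest trial balance = -$2,377.16 (Jul)
Initial deposit = cushion − low point = $1,188.58 − (-$2,377.16) = $3,565.74

$3,565.74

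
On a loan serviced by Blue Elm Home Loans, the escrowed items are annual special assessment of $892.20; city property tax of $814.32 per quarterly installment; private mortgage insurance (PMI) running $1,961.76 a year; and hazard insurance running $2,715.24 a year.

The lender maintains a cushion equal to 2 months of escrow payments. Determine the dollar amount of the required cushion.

Special assessment — $892.20
City property tax — $814.32 × 4 = $3,257.28
Private mortgage insurance (PMI) — $1,961.76
Hazard insurance — $2,715.24
Total annual escrow = $892.20 + $3,257.28 + $1,961.76 + $2,715.24 = $8,826.48
Per month = $8,826.48 / 12 = $735.54
Required cushion = 2 × $735.54 = $1,471.08

$1,471.08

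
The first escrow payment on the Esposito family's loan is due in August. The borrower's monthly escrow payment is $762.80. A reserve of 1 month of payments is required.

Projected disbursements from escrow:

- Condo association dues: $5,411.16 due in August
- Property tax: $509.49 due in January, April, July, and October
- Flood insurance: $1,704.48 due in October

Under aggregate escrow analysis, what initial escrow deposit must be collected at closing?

$6,099.53

Cushion = 1 × $762.80 = $762.80
Trial balance (start $0, +$762.80 each month, − disbursements):
  Aug: +$762.80 − $5,411.16 → -$4,648.36
  Sep: +$762.80 → -$3,885.56
  Oct: +$762.80 − $2,213.97 → -$5,336.73
  Nov: +$762.80 → -$4,573.93
  Dec: +$762.80 → -$3,811.13
  Jan: +$762.80 − $509.49 → -$3,557.82
  Feb: +$762.80 → -$2,795.02
  Mar: +$762.80 → -$2,032.22
  Apr: +$762.80 − $509.49 → -$1,778.91
  May: +$762.80 → -$1,016.11
  Jun: +$762.80 → -$253.31
  Jul: +$762.80 − $509.49 → $0.00
Lowest trial balance = -$5,336.73 (Oct)
Initial deposit = cushion − low point = $762.80 − (-$5,336.73) = $6,099.53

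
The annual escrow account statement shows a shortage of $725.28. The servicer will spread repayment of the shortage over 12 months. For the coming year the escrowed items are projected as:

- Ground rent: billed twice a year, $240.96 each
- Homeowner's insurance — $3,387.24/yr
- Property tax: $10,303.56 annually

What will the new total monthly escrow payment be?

$1,241.50

Ground rent = $240.96 × 2 = $481.92 annually
Homeowner's insurance = $3,387.24 annually
Property tax = $10,303.56 annually
Total per year = $481.92 + $3,387.24 + $10,303.56 = $14,172.72
Monthly escrow = $14,172.72 ÷ 12 = $1,181.06
Monthly shortage recovery: $725.28 / 12 = $60.44
Adjusted monthly = $1,181.06 + $60.44 = $1,241.50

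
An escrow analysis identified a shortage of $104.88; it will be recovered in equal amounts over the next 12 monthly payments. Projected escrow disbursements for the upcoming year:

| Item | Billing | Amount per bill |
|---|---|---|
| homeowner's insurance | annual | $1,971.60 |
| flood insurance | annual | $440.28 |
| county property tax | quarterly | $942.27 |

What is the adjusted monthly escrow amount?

Homeowner's insurance: $1,971.60
Flood insurance: $440.28
County property tax: $942.27 × 4 = $3,769.08
Annual escrow total = $6,180.96
Per month = $6,180.96 / 12 = $515.08
Monthly shortage recovery: $104.88 / 12 = $8.74
New monthly escrow = $515.08 + $8.74 = $523.82

$523.82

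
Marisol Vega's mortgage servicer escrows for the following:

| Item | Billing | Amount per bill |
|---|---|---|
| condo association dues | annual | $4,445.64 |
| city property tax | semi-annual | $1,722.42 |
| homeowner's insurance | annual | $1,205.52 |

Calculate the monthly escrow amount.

$758.00

Condo association dues — $4,445.64
City property tax — $1,722.42 × 2 = $3,444.84
Homeowner's insurance — $1,205.52
Yearly total = $4,445.64 + $3,444.84 + $1,205.52 = $9,096.00
Per month = $9,096.00 / 12 = $758.00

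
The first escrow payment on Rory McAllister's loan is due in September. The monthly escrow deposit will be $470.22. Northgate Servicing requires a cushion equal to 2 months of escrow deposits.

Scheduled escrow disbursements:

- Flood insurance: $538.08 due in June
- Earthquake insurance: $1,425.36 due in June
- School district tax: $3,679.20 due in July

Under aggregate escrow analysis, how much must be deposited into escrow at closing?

$1,410.66

Cushion = 2 × $470.22 = $940.44
Trial balance (start $0, +$470.22 each month, − disbursements):
  Sep: +$470.22 → $470.22
  Oct: +$470.22 → $940.44
  Nov: +$470.22 → $1,410.66
  Dec: +$470.22 → $1,880.88
  Jan: +$470.22 → $2,351.10
  Feb: +$470.22 → $2,821.32
  Mar: +$470.22 → $3,291.54
  Apr: +$470.22 → $3,761.76
  May: +$470.22 → $4,231.98
  Jun: +$470.22 − $1,963.44 → $2,738.76
  Jul: +$470.22 − $3,679.20 → -$470.22
  Aug: +$470.22 → $0.00
Lowest trial balance = -$470.22 (Jul)
Initial deposit = cushion − low point = $940.44 − (-$470.22) = $1,410.66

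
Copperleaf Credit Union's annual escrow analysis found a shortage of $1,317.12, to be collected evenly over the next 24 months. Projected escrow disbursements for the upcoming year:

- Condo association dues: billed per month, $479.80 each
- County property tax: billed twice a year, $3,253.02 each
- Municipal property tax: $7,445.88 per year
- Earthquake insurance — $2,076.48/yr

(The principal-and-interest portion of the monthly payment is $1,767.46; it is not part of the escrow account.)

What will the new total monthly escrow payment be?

Condo association dues = $479.80 × 12 = $5,757.60 per year
County property tax = $3,253.02 × 2 = $6,506.04 per year
Municipal property tax = $7,445.88 per year
Earthquake insurance = $2,076.48 per year
Yearly total = $21,786.00
Base monthly escrow = $21,786.00 ÷ 12 = $1,815.50
Shortage per month = $1,317.12 ÷ 24 = $54.88
New monthly escrow = $1,815.50 + $54.88 = $1,870.38

$1,870.38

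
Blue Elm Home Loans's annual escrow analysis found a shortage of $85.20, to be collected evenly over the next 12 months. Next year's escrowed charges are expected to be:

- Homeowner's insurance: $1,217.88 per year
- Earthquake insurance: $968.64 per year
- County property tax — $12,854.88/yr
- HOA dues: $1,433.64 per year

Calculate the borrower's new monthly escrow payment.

Homeowner's insurance: $1,217.88
Earthquake insurance: $968.64
County property tax: $12,854.88
HOA dues: $1,433.64
Yearly total = $1,217.88 + $968.64 + $12,854.88 + $1,433.64 = $16,475.04
Base monthly escrow = $16,475.04 / 12 = $1,372.92
Shortage per month = $85.20 ÷ 12 = $7.10
New monthly escrow = $1,372.92 + $7.10 = $1,380.02

$1,380.02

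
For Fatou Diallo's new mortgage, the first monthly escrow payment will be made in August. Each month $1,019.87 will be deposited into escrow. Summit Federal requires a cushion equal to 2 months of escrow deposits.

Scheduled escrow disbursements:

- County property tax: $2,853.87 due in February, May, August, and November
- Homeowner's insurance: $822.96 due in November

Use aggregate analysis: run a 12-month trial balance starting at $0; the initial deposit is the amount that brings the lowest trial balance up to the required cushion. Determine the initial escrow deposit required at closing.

Cushion = 2 × $1,019.87 = $2,039.74
Trial balance (start $0, +$1,019.87 each month, − disbursements):
  Aug: +$1,019.87 − $2,853.87 → -$1,834.00
  Sep: +$1,019.87 → -$814.13
  Oct: +$1,019.87 → $205.74
  Nov: +$1,019.87 − $3,676.83 → -$2,451.22
  Dec: +$1,019.87 → -$1,431.35
  Jan: +$1,019.87 → -$411.48
  Feb: +$1,019.87 − $2,853.87 → -$2,245.48
  Mar: +$1,019.87 → -$1,225.61
  Apr: +$1,019.87 → -$205.74
  May: +$1,019.87 − $2,853.87 → -$2,039.74
  Jun: +$1,019.87 → -$1,019.87
  Jul: +$1,019.87 → $0.00
Lowest trial balance = -$2,451.22 (Nov)
Initial deposit = cushion − low point = $2,039.74 − (-$2,451.22) = $4,490.96

$4,490.96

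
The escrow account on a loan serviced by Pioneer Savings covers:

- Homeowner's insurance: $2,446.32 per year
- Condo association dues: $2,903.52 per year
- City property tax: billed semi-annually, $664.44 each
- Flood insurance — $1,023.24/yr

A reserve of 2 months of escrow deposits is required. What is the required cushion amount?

$1,283.66

Homeowner's insurance — $2,446.32 annually
Condo association dues — $2,903.52 annually
City property tax — $664.44 × 2 = $1,328.88 annually
Flood insurance — $1,023.24 annually
Total per year = $2,446.32 + $2,903.52 + $1,328.88 + $1,023.24 = $7,701.96
Base monthly escrow = $7,701.96 ÷ 12 = $641.83
Cushion = 2 × $641.83 = $1,283.66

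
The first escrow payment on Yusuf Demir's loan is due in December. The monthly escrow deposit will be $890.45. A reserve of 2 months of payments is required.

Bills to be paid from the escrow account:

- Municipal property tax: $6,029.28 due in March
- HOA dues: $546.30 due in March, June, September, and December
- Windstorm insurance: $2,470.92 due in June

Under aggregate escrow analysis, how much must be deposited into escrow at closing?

Cushion = 2 × $890.45 = $1,780.90
Trial balance (start $0, +$890.45 each month, − disbursements):
  Dec: +$890.45 − $546.30 → $344.15
  Jan: +$890.45 → $1,234.60
  Feb: +$890.45 → $2,125.05
  Mar: +$890.45 − $6,575.58 → -$3,560.08
  Apr: +$890.45 → -$2,669.63
  May: +$890.45 → -$1,779.18
  Jun: +$890.45 − $3,017.22 → -$3,905.95
  Jul: +$890.45 → -$3,015.50
  Aug: +$890.45 → -$2,125.05
  Sep: +$890.45 − $546.30 → -$1,780.90
  Oct: +$890.45 → -$890.45
  Nov: +$890.45 → $0.00
Lowest trial balance = -$3,905.95 (Jun)
Initial deposit = cushion − low point = $1,780.90 − (-$3,905.95) = $5,686.85

$5,686.85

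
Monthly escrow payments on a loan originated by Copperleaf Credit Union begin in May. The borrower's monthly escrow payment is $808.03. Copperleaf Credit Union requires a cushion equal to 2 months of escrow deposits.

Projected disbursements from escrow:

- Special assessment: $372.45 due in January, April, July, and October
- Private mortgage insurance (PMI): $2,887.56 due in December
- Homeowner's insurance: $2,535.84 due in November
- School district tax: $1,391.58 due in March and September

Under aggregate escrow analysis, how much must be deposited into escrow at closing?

Cushion = 2 × $808.03 = $1,616.06
Trial balance (start $0, +$808.03 each month, − disbursements):
  May: +$808.03 → $808.03
  Jun: +$808.03 → $1,616.06
  Jul: +$808.03 − $372.45 → $2,051.64
  Aug: +$808.03 → $2,859.67
  Sep: +$808.03 − $1,391.58 → $2,276.12
  Oct: +$808.03 − $372.45 → $2,711.70
  Nov: +$808.03 − $2,535.84 → $983.89
  Dec: +$808.03 − $2,887.56 → -$1,095.64
  Jan: +$808.03 − $372.45 → -$660.06
  Feb: +$808.03 → $147.97
  Mar: +$808.03 − $1,391.58 → -$435.58
  Apr: +$808.03 − $372.45 → $0.00
Lowest trial balance = -$1,095.64 (Dec)
Initial deposit = cushion − low point = $1,616.06 − (-$1,095.64) = $2,711.70

$2,711.70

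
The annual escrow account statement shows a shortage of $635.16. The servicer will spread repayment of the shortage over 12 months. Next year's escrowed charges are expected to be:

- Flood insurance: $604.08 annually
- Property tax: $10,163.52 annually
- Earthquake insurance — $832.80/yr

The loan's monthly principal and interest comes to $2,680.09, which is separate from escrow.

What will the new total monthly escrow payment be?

$1,019.63

Flood insurance — $604.08 annually
Property tax — $10,163.52 annually
Earthquake insurance — $832.80 annually
Total annual escrow = $11,600.40
Base monthly escrow = $11,600.40 ÷ 12 = $966.70
Shortage per month = $635.16 / 12 = $52.93
New monthly escrow = $966.70 + $52.93 = $1,019.63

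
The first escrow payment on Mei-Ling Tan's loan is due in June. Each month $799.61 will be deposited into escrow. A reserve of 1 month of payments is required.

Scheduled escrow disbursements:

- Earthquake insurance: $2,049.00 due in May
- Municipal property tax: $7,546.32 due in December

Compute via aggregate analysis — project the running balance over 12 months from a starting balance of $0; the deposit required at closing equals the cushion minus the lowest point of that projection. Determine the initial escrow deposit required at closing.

$2,748.66

Cushion = 1 × $799.61 = $799.61
Trial balance (start $0, +$799.61 each month, − disbursements):
  Jun: +$799.61 → $799.61
  Jul: +$799.61 → $1,599.22
  Aug: +$799.61 → $2,398.83
  Sep: +$799.61 → $3,198.44
  Oct: +$799.61 → $3,998.05
  Nov: +$799.61 → $4,797.66
  Dec: +$799.61 − $7,546.32 → -$1,949.05
  Jan: +$799.61 → -$1,149.44
  Feb: +$799.61 → -$349.83
  Mar: +$799.61 → $449.78
  Apr: +$799.61 → $1,249.39
  May: +$799.61 − $2,049.00 → $0.00
Lowest trial balance = -$1,949.05 (Dec)
Initial deposit = cushion − low point = $799.61 − (-$1,949.05) = $2,748.66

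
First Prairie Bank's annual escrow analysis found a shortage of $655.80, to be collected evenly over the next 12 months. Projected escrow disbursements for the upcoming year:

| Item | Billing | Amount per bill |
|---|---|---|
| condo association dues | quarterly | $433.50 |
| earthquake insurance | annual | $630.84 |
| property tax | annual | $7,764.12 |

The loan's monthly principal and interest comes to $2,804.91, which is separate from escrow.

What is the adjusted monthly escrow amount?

$898.73

Condo association dues: $433.50 × 4 = $1,734.00 annually
Earthquake insurance: $630.84 annually
Property tax: $7,764.12 annually
Yearly total = $10,128.96
Monthly = $10,128.96 / 12 = $844.08
Shortage per month = $655.80 ÷ 12 = $54.65
Adjusted monthly = $844.08 + $54.65 = $898.73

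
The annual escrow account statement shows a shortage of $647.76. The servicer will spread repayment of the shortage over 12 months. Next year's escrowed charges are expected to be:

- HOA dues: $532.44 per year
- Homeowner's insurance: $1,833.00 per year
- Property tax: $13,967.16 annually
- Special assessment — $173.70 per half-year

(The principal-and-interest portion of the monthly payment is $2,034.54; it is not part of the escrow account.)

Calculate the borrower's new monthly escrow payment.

HOA dues: $532.44 per year
Homeowner's insurance: $1,833.00 per year
Property tax: $13,967.16 per year
Special assessment: $173.70 × 2 = $347.40 per year
Combined annual = $16,680.00
Base monthly escrow = $16,680.00 / 12 = $1,390.00
Shortage spread = $647.76 / 12 = $53.98/mo
Adjusted monthly = $1,390.00 + $53.98 = $1,443.98

$1,443.98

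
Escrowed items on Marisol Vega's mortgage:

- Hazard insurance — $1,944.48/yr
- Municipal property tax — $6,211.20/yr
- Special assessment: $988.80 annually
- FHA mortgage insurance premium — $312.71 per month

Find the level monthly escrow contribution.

Hazard insurance = $1,944.48/yr
Municipal property tax = $6,211.20/yr
Special assessment = $988.80/yr
FHA mortgage insurance premium = $312.71 × 12 = $3,752.52/yr
Combined annual = $1,944.48 + $6,211.20 + $988.80 + $3,752.52 = $12,897.00
Monthly = $12,897.00 / 12 = $1,074.75

$1,074.75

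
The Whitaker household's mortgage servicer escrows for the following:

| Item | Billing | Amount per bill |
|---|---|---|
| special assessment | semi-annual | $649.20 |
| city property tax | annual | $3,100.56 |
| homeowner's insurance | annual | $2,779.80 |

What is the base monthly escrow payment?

$598.23

Special assessment — $649.20 × 2 = $1,298.40 annually
City property tax — $3,100.56 annually
Homeowner's insurance — $2,779.80 annually
Combined annual = $7,178.76
Per month = $7,178.76 ÷ 12 = $598.23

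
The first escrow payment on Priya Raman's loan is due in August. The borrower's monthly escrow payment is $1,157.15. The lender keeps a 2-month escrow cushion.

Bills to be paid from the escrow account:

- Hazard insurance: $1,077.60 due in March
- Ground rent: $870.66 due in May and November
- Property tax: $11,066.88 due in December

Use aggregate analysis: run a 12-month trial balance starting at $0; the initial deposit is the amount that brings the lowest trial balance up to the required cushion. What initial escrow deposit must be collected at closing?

Cushion = 2 × $1,157.15 = $2,314.30
Trial balance (start $0, +$1,157.15 each month, − disbursements):
  Aug: +$1,157.15 → $1,157.15
  Sep: +$1,157.15 → $2,314.30
  Oct: +$1,157.15 → $3,471.45
  Nov: +$1,157.15 − $870.66 → $3,757.94
  Dec: +$1,157.15 − $11,066.88 → -$6,151.79
  Jan: +$1,157.15 → -$4,994.64
  Feb: +$1,157.15 → -$3,837.49
  Mar: +$1,157.15 − $1,077.60 → -$3,757.94
  Apr: +$1,157.15 → -$2,600.79
  May: +$1,157.15 − $870.66 → -$2,314.30
  Jun: +$1,157.15 → -$1,157.15
  Jul: +$1,157.15 → $0.00
Lowest trial balance = -$6,151.79 (Dec)
Initial deposit = cushion − low point = $2,314.30 − (-$6,151.79) = $8,466.09

$8,466.09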